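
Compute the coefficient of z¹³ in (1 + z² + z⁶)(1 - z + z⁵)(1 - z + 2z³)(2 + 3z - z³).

(1 + z² + z⁶) has coefficients 1,0,1,0,0,0,1 for degrees 0…6.
(1 - z + z⁵) has coefficients 1,-1,0,0,0,1,0,0,0,0,0,0,0,0 for degrees 0…13.
Multiplying by (1 - z + 2z³) gives running coefficients 1,-2,1,2,-2,1,-1,0,2,0,0,0,0,0 for degrees 0…13.
Finally multiplying by (2 + 3z - z³), the product of all factors after the first has coefficients 2,-1,-4,6,4,-5,-1,-1,3,7,0,-2,0,0 for degrees 0…13.
[z¹³] = 1·0 + 1·(-2) + 1·(-1) = -3.

-3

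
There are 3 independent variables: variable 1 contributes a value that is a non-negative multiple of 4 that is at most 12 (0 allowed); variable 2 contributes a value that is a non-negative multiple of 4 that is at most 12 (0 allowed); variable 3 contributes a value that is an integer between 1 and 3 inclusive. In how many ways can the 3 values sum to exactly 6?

The generating function for the choices is (1 + y^4 + y^8 + y^12)·(1 + y^4 + y^8 + y^12)·(y + y^2 + y^3); the count is [y^6].
(1 + y^4 + y^8 + y^12) has coefficients 1,0,0,0,1,0,0 for degrees 0…6.
(1 + y^4 + y^8 + y^12) has coefficients 1,0,0,0,1,0,0 for degrees 0…6.
Finally multiplying by (y + y^2 + y^3), the product of all factors after the first has coefficients 0,1,1,1,0,1,1 for degrees 0…6.
[y^6] = 1·1 + 1·1 = 2.

2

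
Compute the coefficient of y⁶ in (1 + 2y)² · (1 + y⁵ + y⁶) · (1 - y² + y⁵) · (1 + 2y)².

(1 + 2y)² has coefficients 1,4,4 for degrees 0…2.
(1 + y⁵ + y⁶) has coefficients 1,0,0,0,0,1,1 for degrees 0…6.
Multiplying by (1 - y² + y⁵) gives running coefficients 1,0,-1,0,0,2,1 for degrees 0…6.
Finally multiplying by (1 + 2y)², the product of all factors after the first has coefficients 1,4,3,-4,-4,2,9 for degrees 0…6.
[y⁶] = 1·9 + 4·2 + 4·(-4) = 1.

1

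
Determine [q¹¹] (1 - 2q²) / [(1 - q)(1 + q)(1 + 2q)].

-1366

Partial fractions give a closed form: a_n = (-1/6)·1^n + (1/2)·(-1)^n + (2/3)·(-2)^n.
At n = 11: a_11 = -1366.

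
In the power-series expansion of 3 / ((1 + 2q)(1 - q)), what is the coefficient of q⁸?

Partial fractions give a closed form: a_n = (2)·(-2)^n + (1)·1^n.
At n = 8: a_8 = 513.

513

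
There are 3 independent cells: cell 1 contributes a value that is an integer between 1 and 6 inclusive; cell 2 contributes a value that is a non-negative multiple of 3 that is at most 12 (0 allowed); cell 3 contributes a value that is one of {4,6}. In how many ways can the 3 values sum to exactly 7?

2

The generating function for the choices is (z + z² + z³ + z⁴ + z⁵ + z⁶)·(1 + z³ + z⁶ + z⁹ + z¹²)·(z⁴ + z⁶); the count is [z⁷].
(z + z² + z³ + z⁴ + z⁵ + z⁶) has coefficients 0,1,1,1,1,1,1 for degrees 0…6.
(1 + z³ + z⁶ + z⁹ + z¹²) has coefficients 1,0,0,1,0,0,1,0 for degrees 0…7.
Finally multiplying by (z⁴ + z⁶), the product of all factors after the first has coefficients 0,0,0,0,1,0,1,1 for degrees 0…7.
[z⁷] = 1·1 + 1·0 + 1·1 + 1·0 + 1·0 + 1·0 = 2.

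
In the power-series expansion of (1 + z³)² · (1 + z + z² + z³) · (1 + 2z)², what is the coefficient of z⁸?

17

(1 + z³)² has coefficients 1,0,0,2,0,0,1 for degrees 0…6.
(1 + z + z² + z³) has coefficients 1,1,1,1,0,0,0,0,0 for degrees 0…8.
Finally multiplying by (1 + 2z)², the product of all factors after the first has coefficients 1,5,9,9,8,4,0,0,0 for degrees 0…8.
[z⁸] = 1·0 + 2·4 + 1·9 = 17.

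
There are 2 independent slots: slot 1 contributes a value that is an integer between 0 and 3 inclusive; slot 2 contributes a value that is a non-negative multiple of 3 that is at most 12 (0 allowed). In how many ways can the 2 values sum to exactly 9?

2

The generating function for the choices is (1 + x + x^2 + x^3)·(1 + x^3 + x^6 + x^9 + x^12); the count is [x^9].
(1 + x + x^2 + x^3) has coefficients 1,1,1,1 for degrees 0…3.
(1 + x^3 + x^6 + x^9 + x^12) has coefficients 1,0,0,1,0,0,1,0,0,1 for degrees 0…9.
[x^9] = 1·1 + 1·0 + 1·0 + 1·1 = 2.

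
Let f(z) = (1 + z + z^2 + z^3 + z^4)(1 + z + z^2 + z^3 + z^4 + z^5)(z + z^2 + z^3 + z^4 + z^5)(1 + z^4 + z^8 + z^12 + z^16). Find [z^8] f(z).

31

(1 + z + z^2 + z^3 + z^4) has coefficients 1,1,1,1,1 for degrees 0…4.
(1 + z + z^2 + z^3 + z^4 + z^5) has coefficients 1,1,1,1,1,1,0,0,0 for degrees 0…8.
Multiplying by (z + z^2 + z^3 + z^4 + z^5) gives running coefficients 0,1,2,3,4,5,5,4,3 for degrees 0…8.
Finally multiplying by (1 + z^4 + z^8 + z^12 + z^16), the product of all factors after the first has coefficients 0,1,2,3,4,6,7,7,7 for degrees 0…8.
[z^8] = 1·7 + 1·7 + 1·7 + 1·6 + 1·4 = 31.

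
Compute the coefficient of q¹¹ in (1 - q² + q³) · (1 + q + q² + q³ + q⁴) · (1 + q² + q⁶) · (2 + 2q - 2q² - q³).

-2

(1 - q² + q³) has coefficients 1,0,-1,1 for degrees 0…3.
(1 + q + q² + q³ + q⁴) has coefficients 1,1,1,1,1,0,0,0,0,0,0,0 for degrees 0…11.
Multiplying by (1 + q² + q⁶) gives running coefficients 1,1,2,2,2,1,2,1,1,1,1,0 for degrees 0…11.
Finally multiplying by (2 + 2q - 2q² - q³), the product of all factors after the first has coefficients 2,4,4,5,3,0,0,2,-1,0,1,-1 for degrees 0…11.
[q¹¹] = 1·(-1) − 1·0 + 1·(-1) = -2.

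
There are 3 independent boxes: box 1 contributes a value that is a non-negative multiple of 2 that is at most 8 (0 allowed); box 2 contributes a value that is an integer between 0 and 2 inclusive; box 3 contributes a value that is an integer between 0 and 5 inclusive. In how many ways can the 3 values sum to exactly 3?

5

The generating function for the choices is (1 + x^2 + x^4 + x^6 + x^8)·(1 + x + x^2)·(1 + x + x^2 + x^3 + x^4 + x^5); the count is [x^3].
(1 + x^2 + x^4 + x^6 + x^8) has coefficients 1,0,1,0 for degrees 0…3.
(1 + x + x^2) has coefficients 1,1,1,0 for degrees 0…3.
Finally multiplying by (1 + x + x^2 + x^3 + x^4 + x^5), the product of all factors after the first has coefficients 1,2,3,3 for degrees 0…3.
[x^3] = 1·3 + 1·2 = 5.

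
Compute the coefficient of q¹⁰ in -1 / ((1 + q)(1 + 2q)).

Partial fractions give a closed form: a_n = (1)·(-1)^n + (-2)·(-2)^n.
At n = 10: a_10 = -2047.

-2047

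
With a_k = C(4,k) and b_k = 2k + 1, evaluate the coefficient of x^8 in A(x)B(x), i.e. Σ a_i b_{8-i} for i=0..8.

Write out a_i and b_{8-i} for i = 0,…,8 and sum the products.
Σ = 1·17 + 4·15 + 6·13 + 4·11 + 1·9 + 0·7 + 0·5 + 0·3 + 0·1 = 208.

208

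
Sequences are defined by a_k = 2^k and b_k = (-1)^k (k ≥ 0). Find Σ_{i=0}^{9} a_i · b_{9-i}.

Write out a_i and b_{9-i} for i = 0,…,9 and sum the products.
Σ = 1·(-1) + 2·1 + 4·(-1) + 8·1 + 16·(-1) + 32·1 + 64·(-1) + 128·1 + 256·(-1) + 512·1 = 341.

341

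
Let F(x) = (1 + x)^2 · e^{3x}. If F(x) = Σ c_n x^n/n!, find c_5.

The EGF product rule gives c_5 = Σ_{k_1+k_2=5} C(5; k_1,k_2) · ∏ g_i(k_i), where (1+x)^2 gives the falling factorial (2)_k; e^{3x} gives (3)^k.
g_1(k) for k = 0…5: 1, 2, 2, 0, 0, 0.
g_2(k) for k = 0…5: 1, 3, 9, 27, 81, 243.
c_5 = Σ_k C(5,k)·g_1(k)·g_2(5−k) = 1·1·243 + 5·2·81 + 10·2·27 = 243 + 810 + 540 = 1593.

1593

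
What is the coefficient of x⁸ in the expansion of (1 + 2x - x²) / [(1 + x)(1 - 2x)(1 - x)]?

Partial fractions give a closed form: a_n = (-1/3)·(-1)^n + (7/3)·2^n + (-1)·1^n.
At n = 8: a_8 = 596.

596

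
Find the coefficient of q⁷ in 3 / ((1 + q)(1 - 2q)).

255

Partial fractions give a closed form: a_n = (1)·(-1)^n + (2)·2^n.
At n = 7: a_7 = 255.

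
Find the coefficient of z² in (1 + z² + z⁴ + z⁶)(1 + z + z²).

(1 + z² + z⁴ + z⁶) has coefficients 1,0,1 for degrees 0…2.
(1 + z + z²) has coefficients 1,1,1 for degrees 0…2.
[z²] = 1·1 + 1·1 = 2.

2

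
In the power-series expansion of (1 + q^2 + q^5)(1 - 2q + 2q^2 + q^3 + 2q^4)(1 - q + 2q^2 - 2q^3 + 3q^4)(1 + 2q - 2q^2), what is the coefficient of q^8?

(1 + q^2 + q^5) has coefficients 1,0,1,0,0,1 for degrees 0…5.
(1 - 2q + 2q^2 + q^3 + 2q^4) has coefficients 1,-2,2,1,2,0,0,0,0 for degrees 0…8.
Multiplying by (1 - q + 2q^2 - 2q^3 + 3q^4) gives running coefficients 1,-3,6,-7,12,-10,8,-1,6 for degrees 0…8.
Finally multiplying by (1 + 2q - 2q^2), the product of all factors after the first has coefficients 1,-1,-2,11,-14,28,-36,35,-12 for degrees 0…8.
[q^8] = 1·(-12) + 1·(-36) + 1·11 = -37.

-37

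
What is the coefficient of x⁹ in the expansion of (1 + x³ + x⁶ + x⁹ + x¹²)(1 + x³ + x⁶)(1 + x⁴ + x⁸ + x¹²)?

3

(1 + x³ + x⁶ + x⁹ + x¹²) has coefficients 1,0,0,1,0,0,1,0,0,1 for degrees 0…9.
(1 + x³ + x⁶) has coefficients 1,0,0,1,0,0,1,0,0,0 for degrees 0…9.
Finally multiplying by (1 + x⁴ + x⁸ + x¹²), the product of all factors after the first has coefficients 1,0,0,1,1,0,1,1,1,0 for degrees 0…9.
[x⁹] = 1·0 + 1·1 + 1·1 + 1·1 = 3.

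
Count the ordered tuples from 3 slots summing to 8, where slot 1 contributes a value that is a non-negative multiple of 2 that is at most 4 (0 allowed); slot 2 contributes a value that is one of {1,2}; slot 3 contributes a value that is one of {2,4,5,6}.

4

The generating function for the choices is (1 + t² + t⁴)·(t + t²)·(t² + t⁴ + t⁵ + t⁶); the count is [t⁸].
(1 + t² + t⁴) has coefficients 1,0,1,0,1 for degrees 0…4.
(t + t²) has coefficients 0,1,1,0,0,0,0,0,0 for degrees 0…8.
Finally multiplying by (t² + t⁴ + t⁵ + t⁶), the product of all factors after the first has coefficients 0,0,0,1,1,1,2,2,1 for degrees 0…8.
[t⁸] = 1·1 + 1·2 + 1·1 = 4.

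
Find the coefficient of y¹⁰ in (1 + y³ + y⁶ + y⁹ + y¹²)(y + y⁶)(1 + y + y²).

(1 + y³ + y⁶ + y⁹ + y¹²) has coefficients 1,0,0,1,0,0,1,0,0,1,0 for degrees 0…10.
(y + y⁶) has coefficients 0,1,0,0,0,0,1,0,0,0,0 for degrees 0…10.
Finally multiplying by (1 + y + y²), the product of all factors after the first has coefficients 0,1,1,1,0,0,1,1,1,0,0 for degrees 0…10.
[y¹⁰] = 1·0 + 1·1 + 1·0 + 1·1 = 2.

2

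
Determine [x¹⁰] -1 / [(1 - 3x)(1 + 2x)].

Partial fractions give a closed form: a_n = (-3/5)·3^n + (-2/5)·(-2)^n.
At n = 10: a_10 = -35839.

-35839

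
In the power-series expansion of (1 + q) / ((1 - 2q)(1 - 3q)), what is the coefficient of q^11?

Partial fractions give a closed form: a_n = (-3)·2^n + (4)·3^n.
At n = 11: a_11 = 702444.

702444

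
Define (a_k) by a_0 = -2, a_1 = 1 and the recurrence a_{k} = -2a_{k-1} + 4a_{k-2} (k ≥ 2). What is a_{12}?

The ordinary generating function has denominator 1 + 2q - 4q^2.
Iterating the recurrence: a_0,…,a_{12} = -2, 1, -10, 24, -88, 272, -896, 2880, -9344, 30208, -97792, 316416, -1024000.

-1024000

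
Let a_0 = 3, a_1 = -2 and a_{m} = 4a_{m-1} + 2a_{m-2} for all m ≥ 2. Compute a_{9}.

The ordinary generating function has denominator 1 - 4z - 2z^2.
Iterating the recurrence: a_0,…,a_{9} = 3, -2, -2, -12, -52, -232, -1032, -4592, -20432, -90912.

-90912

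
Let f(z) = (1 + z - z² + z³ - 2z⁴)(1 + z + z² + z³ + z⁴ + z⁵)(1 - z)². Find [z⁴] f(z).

-3

(1 + z - z² + z³ - 2z⁴) has coefficients 1,1,-1,1,-2 for degrees 0…4.
(1 + z + z² + z³ + z⁴ + z⁵) has coefficients 1,1,1,1,1 for degrees 0…4.
Finally multiplying by (1 - z)², the product of all factors after the first has coefficients 1,-1,0,0,0 for degrees 0…4.
[z⁴] = 1·0 + 1·0 − 1·0 + 1·(-1) − 2·1 = -3.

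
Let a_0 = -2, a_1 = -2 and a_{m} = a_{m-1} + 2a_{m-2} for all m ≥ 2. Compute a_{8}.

The ordinary generating function has denominator 1 - z - 2z^2.
Iterating the recurrence: a_0,…,a_{8} = -2, -2, -6, -10, -22, -42, -86, -170, -342.

-342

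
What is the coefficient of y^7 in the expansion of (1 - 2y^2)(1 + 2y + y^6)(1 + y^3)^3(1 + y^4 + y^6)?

(1 - 2y^2) has coefficients 1,0,-2 for degrees 0…2.
(1 + 2y + y^6) has coefficients 1,2,0,0,0,0,1,0 for degrees 0…7.
Multiplying by (1 + y^3)^3 gives running coefficients 1,2,0,3,6,0,4,6 for degrees 0…7.
Finally multiplying by (1 + y^4 + y^6), the product of all factors after the first has coefficients 1,2,0,3,7,2,5,11 for degrees 0…7.
[y^7] = 1·11 − 2·2 = 7.

7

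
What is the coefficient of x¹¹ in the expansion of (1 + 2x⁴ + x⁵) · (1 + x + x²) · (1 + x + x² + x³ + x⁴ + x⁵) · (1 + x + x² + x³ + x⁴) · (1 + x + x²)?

(1 + 2x⁴ + x⁵) has coefficients 1,0,0,0,2,1 for degrees 0…5.
(1 + x + x²) has coefficients 1,1,1,0,0,0,0,0,0,0,0,0 for degrees 0…11.
Multiplying by (1 + x + x² + x³ + x⁴ + x⁵) gives running coefficients 1,2,3,3,3,3,2,1,0,0,0,0 for degrees 0…11.
Multiplying by (1 + x + x² + x³ + x⁴) gives running coefficients 1,3,6,9,12,14,14,12,9,6,3,1 for degrees 0…11.
Finally multiplying by (1 + x + x²), the product of all factors after the first has coefficients 1,4,10,18,27,35,40,40,35,27,18,10 for degrees 0…11.
[x¹¹] = 1·10 + 2·40 + 1·40 = 130.

130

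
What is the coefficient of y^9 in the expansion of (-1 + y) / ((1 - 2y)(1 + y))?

-170

Partial fractions give a closed form: a_n = (-1/3)·2^n + (-2/3)·(-1)^n.
At n = 9: a_9 = -170.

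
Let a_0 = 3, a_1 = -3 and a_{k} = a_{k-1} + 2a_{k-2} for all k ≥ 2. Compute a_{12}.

The ordinary generating function has denominator 1 - q - 2q^2.
Iterating the recurrence: a_0,…,a_{12} = 3, -3, 3, -3, 3, -3, 3, -3, 3, -3, 3, -3, 3.

3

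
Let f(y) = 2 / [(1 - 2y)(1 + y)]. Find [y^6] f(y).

86

Partial fractions give a closed form: a_n = (4/3)·2^n + (2/3)·(-1)^n.
At n = 6: a_6 = 86.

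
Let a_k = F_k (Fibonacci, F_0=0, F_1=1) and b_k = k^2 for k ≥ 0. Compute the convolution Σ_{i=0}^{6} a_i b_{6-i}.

76

This is [x^6] in the product of the two ordinary generating functions.
Σ = 0·36 + 1·25 + 1·16 + 2·9 + 3·4 + 5·1 + 8·0 = 76.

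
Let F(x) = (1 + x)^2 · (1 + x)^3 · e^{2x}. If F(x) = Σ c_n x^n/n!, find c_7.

93088

The EGF product rule gives c_7 = Σ_{k_1+k_2+k_3=7} C(7; k_1,k_2,k_3) · ∏ g_i(k_i), where (1+x)^2 gives the falling factorial (2)_k; (1+x)^3 gives the falling factorial (3)_k; e^{2x} gives (2)^k.
g_1(k) for k = 0…7: 1, 2, 2, 0, 0, 0, 0, 0.
g_2(k) for k = 0…7: 1, 3, 6, 6, 0, 0, 0, 0.
g_3(k) for k = 0…7: 1, 2, 4, 8, 16, 32, 64, 128.
First combine the last two factors: h(k) = Σ_j C(k,j)·g_2(j)·g_3(k−j) for k = 0…7: 1, 5, 22, 86, 304, 992, 3040, 8864.
c_7 = Σ_k C(7,k)·g_1(k)·h(7−k) = 1·1·8864 + 7·2·3040 + 21·2·992 = 8864 + 42560 + 41664 = 93088.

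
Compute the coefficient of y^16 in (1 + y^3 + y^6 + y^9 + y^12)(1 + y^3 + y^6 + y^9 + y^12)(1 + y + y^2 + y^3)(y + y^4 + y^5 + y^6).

26

(1 + y^3 + y^6 + y^9 + y^12) has coefficients 1,0,0,1,0,0,1,0,0,1,0,0,1 for degrees 0…12.
(1 + y^3 + y^6 + y^9 + y^12) has coefficients 1,0,0,1,0,0,1,0,0,1,0,0,1,0,0,0,0 for degrees 0…16.
Multiplying by (1 + y + y^2 + y^3) gives running coefficients 1,1,1,2,1,1,2,1,1,2,1,1,2,1,1,1,0 for degrees 0…16.
Finally multiplying by (y + y^4 + y^5 + y^6), the product of all factors after the first has coefficients 0,1,1,1,3,3,4,6,5,5,6,5,5,6,5,5,5 for degrees 0…16.
[y^16] = 1·5 + 1·6 + 1·6 + 1·6 + 1·3 = 26.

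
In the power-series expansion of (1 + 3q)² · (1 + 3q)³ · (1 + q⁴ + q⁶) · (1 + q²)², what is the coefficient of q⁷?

1071

(1 + 3q)² has coefficients 1,6,9 for degrees 0…2.
(1 + 3q)³ has coefficients 1,9,27,27,0,0,0,0 for degrees 0…7.
Multiplying by (1 + q⁴ + q⁶) gives running coefficients 1,9,27,27,1,9,28,36 for degrees 0…7.
Finally multiplying by (1 + q²)², the product of all factors after the first has coefficients 1,9,29,45,56,72,57,81 for degrees 0…7.
[q⁷] = 1·81 + 6·57 + 9·72 = 1071.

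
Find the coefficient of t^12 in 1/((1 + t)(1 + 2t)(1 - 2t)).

The denominator gives the recurrence a_n = −a_(n−1) + 4a_(n−2) + 4a_(n−3) for n ≥ 3; the numerator fixes a_0 = 1, a_1 = -1, a_2 = 5.
Iterating: 1, -1, 5, -5, 21, -21, 85, -85, 341, -341, 1365, -1365, 5461, so a_12 = 5461.

5461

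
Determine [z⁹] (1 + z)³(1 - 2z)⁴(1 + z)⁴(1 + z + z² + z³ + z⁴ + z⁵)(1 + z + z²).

-205

(1 + z)³ has coefficients 1,3,3,1 for degrees 0…3.
(1 - 2z)⁴ has coefficients 1,-8,24,-32,16,0,0,0,0,0 for degrees 0…9.
Multiplying by (1 + z)⁴ gives running coefficients 1,-4,-2,20,1,-40,-8,32,16,0 for degrees 0…9.
Multiplying by (1 + z + z² + z³ + z⁴ + z⁵) gives running coefficients 1,-3,-5,15,16,-24,-33,3,21,1 for degrees 0…9.
Finally multiplying by (1 + z + z²), the product of all factors after the first has coefficients 1,-2,-7,7,26,7,-41,-54,-9,25 for degrees 0…9.
[z⁹] = 1·25 + 3·(-9) + 3·(-54) + 1·(-41) = -205.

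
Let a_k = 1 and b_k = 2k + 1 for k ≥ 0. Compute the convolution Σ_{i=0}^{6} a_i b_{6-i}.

Write out a_i and b_{6-i} for i = 0,…,6 and sum the products.
Σ = 1·13 + 1·11 + 1·9 + 1·7 + 1·5 + 1·3 + 1·1 = 49.

49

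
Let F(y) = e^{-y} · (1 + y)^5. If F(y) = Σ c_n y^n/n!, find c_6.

The EGF product rule gives c_6 = Σ_{k_1+k_2=6} C(6; k_1,k_2) · ∏ g_i(k_i), where e^{-y} gives (-1)^k; (1+y)^5 gives the falling factorial (5)_k.
g_1(k) for k = 0…6: 1, -1, 1, -1, 1, -1, 1.
g_2(k) for k = 0…6: 1, 5, 20, 60, 120, 120, 0.
c_6 = Σ_k C(6,k)·g_1(k)·g_2(6−k) = 6·(-1)·120 + 15·1·120 + 20·(-1)·60 + 15·1·20 + 6·(-1)·5 + 1·1·1 = −720 + 1800 − 1200 + 300 − 30 + 1 = 151.

151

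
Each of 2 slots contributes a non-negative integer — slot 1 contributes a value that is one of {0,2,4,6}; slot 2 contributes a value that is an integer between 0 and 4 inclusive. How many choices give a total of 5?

The generating function for the choices is (1 + y^2 + y^4 + y^6)·(1 + y + y^2 + y^3 + y^4); the count is [y^5].
(1 + y^2 + y^4 + y^6) has coefficients 1,0,1,0,1,0 for degrees 0…5.
(1 + y + y^2 + y^3 + y^4) has coefficients 1,1,1,1,1,0 for degrees 0…5.
[y^5] = 1·0 + 1·1 + 1·1 = 2.

2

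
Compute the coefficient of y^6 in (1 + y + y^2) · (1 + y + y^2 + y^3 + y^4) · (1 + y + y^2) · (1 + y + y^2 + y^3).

31

(1 + y + y^2) has coefficients 1,1,1 for degrees 0…2.
(1 + y + y^2 + y^3 + y^4) has coefficients 1,1,1,1,1,0,0 for degrees 0…6.
Multiplying by (1 + y + y^2) gives running coefficients 1,2,3,3,3,2,1 for degrees 0…6.
Finally multiplying by (1 + y + y^2 + y^3), the product of all factors after the first has coefficients 1,3,6,9,11,11,9 for degrees 0…6.
[y^6] = 1·9 + 1·11 + 1·11 = 31.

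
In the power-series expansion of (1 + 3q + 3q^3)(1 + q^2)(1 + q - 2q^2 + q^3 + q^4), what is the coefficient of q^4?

8

(1 + 3q + 3q^3) has coefficients 1,3,0,3 for degrees 0…3.
(1 + q^2) has coefficients 1,0,1,0,0 for degrees 0…4.
Finally multiplying by (1 + q - 2q^2 + q^3 + q^4), the product of all factors after the first has coefficients 1,1,-1,2,-1 for degrees 0…4.
[q^4] = 1·(-1) + 3·2 + 3·1 = 8.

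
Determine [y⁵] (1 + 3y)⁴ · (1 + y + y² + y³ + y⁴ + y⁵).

(1 + 3y)⁴ has coefficients 1,12,54,108,81 for degrees 0…4.
(1 + y + y² + y³ + y⁴ + y⁵) has coefficients 1,1,1,1,1,1 for degrees 0…5.
[y⁵] = 1·1 + 12·1 + 54·1 + 108·1 + 81·1 = 256.

256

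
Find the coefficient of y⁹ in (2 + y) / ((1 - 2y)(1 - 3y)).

135221

The denominator gives the recurrence a_n = 5a_(n−1) − 6a_(n−2) for n ≥ 3; the numerator fixes a_0 = 2, a_1 = 11, a_2 = 43.
Iterating: 2, 11, 43, 149, 487, 1541, 4783, 14669, 44647, 135221, so a_9 = 135221.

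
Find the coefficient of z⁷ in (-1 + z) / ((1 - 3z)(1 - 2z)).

-4246

Partial fractions give a closed form: a_n = (-2)·3^n + (1)·2^n.
At n = 7: a_7 = -4246.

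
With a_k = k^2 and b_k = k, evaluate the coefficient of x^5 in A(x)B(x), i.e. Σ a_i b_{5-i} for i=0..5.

50

The convolution is the x^5 coefficient of A(x)B(x).
Σ = 0·5 + 1·4 + 4·3 + 9·2 + 16·1 + 25·0 = 50.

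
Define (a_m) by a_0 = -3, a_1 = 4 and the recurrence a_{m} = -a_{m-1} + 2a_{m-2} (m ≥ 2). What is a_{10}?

-2390

The ordinary generating function has denominator 1 + q - 2q^2.
Iterating the recurrence: a_0,…,a_{10} = -3, 4, -10, 18, -38, 74, -150, 298, -598, 1194, -2390.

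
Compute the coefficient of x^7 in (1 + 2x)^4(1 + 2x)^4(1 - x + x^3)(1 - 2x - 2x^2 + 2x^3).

(1 + 2x)^4 has coefficients 1,8,24,32,16 for degrees 0…4.
(1 + 2x)^4 has coefficients 1,8,24,32,16,0,0,0 for degrees 0…7.
Multiplying by (1 - x + x^3) gives running coefficients 1,7,16,9,-8,8,32,16 for degrees 0…7.
Finally multiplying by (1 - 2x - 2x^2 + 2x^3), the product of all factors after the first has coefficients 1,5,0,-35,-44,38,50,-80 for degrees 0…7.
[x^7] = 1·(-80) + 8·50 + 24·38 + 32·(-44) + 16·(-35) = -736.

-736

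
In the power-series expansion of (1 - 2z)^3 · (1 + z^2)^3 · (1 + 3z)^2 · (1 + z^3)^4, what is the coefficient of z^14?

(1 - 2z)^3 has coefficients 1,-6,12,-8 for degrees 0…3.
(1 + z^2)^3 has coefficients 1,0,3,0,3,0,1,0,0,0,0,0,0,0,0 for degrees 0…14.
Multiplying by (1 + 3z)^2 gives running coefficients 1,6,12,18,30,18,28,6,9,0,0,0,0,0,0 for degrees 0…14.
Finally multiplying by (1 + z^3)^4, the product of all factors after the first has coefficients 1,6,12,22,54,66,106,162,153,224,228,192,241,162,138 for degrees 0…14.
[z^14] = 1·138 − 6·162 + 12·241 − 8·192 = 522.

522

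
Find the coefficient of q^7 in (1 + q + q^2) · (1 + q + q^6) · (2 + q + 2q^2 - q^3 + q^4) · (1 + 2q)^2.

(1 + q + q^2) has coefficients 1,1,1 for degrees 0…2.
(1 + q + q^6) has coefficients 1,1,0,0,0,0,1,0 for degrees 0…7.
Multiplying by (2 + q + 2q^2 - q^3 + q^4) gives running coefficients 2,3,3,1,0,1,2,1 for degrees 0…7.
Finally multiplying by (1 + 2q)^2, the product of all factors after the first has coefficients 2,11,23,25,16,5,6,13 for degrees 0…7.
[q^7] = 1·13 + 1·6 + 1·5 = 24.

24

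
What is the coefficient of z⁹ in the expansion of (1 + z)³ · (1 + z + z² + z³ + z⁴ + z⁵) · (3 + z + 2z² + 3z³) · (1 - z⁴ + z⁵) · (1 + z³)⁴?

(1 + z)³ has coefficients 1,3,3,1 for degrees 0…3.
(1 + z + z² + z³ + z⁴ + z⁵) has coefficients 1,1,1,1,1,1,0,0,0,0 for degrees 0…9.
Multiplying by (3 + z + 2z² + 3z³) gives running coefficients 3,4,6,9,9,9,6,5,3,0 for degrees 0…9.
Multiplying by (1 - z⁴ + z⁵) gives running coefficients 3,4,6,9,6,8,4,2,3,0 for degrees 0…9.
Finally multiplying by (1 + z³)⁴, the product of all factors after the first has coefficients 3,4,6,21,22,32,58,50,71,82 for degrees 0…9.
[z⁹] = 1·82 + 3·71 + 3·50 + 1·58 = 503.

503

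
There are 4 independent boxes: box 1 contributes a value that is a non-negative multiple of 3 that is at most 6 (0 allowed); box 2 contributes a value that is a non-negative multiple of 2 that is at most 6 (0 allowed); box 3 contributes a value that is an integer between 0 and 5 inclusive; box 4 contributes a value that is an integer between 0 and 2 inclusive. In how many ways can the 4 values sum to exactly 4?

9

The generating function for the choices is (1 + q^3 + q^6)·(1 + q^2 + q^4 + q^6)·(1 + q + q^2 + q^3 + q^4 + q^5)·(1 + q + q^2); the count is [q^4].
(1 + q^3 + q^6) has coefficients 1,0,0,1,0 for degrees 0…4.
(1 + q^2 + q^4 + q^6) has coefficients 1,0,1,0,1 for degrees 0…4.
Multiplying by (1 + q + q^2 + q^3 + q^4 + q^5) gives running coefficients 1,1,2,2,3 for degrees 0…4.
Finally multiplying by (1 + q + q^2), the product of all factors after the first has coefficients 1,2,4,5,7 for degrees 0…4.
[q^4] = 1·7 + 1·2 = 9.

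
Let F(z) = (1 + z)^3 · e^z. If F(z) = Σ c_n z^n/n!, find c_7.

358

The EGF product rule gives c_7 = Σ_{k_1+k_2=7} C(7; k_1,k_2) · ∏ g_i(k_i), where (1+z)^3 gives the falling factorial (3)_k; e^z gives (1)^k.
g_1(k) for k = 0…7: 1, 3, 6, 6, 0, 0, 0, 0.
g_2(k) for k = 0…7: 1, 1, 1, 1, 1, 1, 1, 1.
c_7 = Σ_k C(7,k)·g_1(k)·g_2(7−k) = 1·1·1 + 7·3·1 + 21·6·1 + 35·6·1 = 1 + 21 + 126 + 210 = 358.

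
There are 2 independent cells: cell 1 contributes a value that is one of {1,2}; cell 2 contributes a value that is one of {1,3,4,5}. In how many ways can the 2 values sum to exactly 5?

2

The generating function for the choices is (x + x^2)·(x + x^3 + x^4 + x^5); the count is [x^5].
(x + x^2) has coefficients 0,1,1 for degrees 0…2.
(x + x^3 + x^4 + x^5) has coefficients 0,1,0,1,1,1 for degrees 0…5.
[x^5] = 1·1 + 1·1 = 2.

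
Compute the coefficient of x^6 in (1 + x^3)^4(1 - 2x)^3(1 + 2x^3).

-34

(1 + x^3)^4 has coefficients 1,0,0,4,0,0,6 for degrees 0…6.
(1 - 2x)^3 has coefficients 1,-6,12,-8,0,0,0 for degrees 0…6.
Finally multiplying by (1 + 2x^3), the product of all factors after the first has coefficients 1,-6,12,-6,-12,24,-16 for degrees 0…6.
[x^6] = 1·(-16) + 4·(-6) + 6·1 = -34.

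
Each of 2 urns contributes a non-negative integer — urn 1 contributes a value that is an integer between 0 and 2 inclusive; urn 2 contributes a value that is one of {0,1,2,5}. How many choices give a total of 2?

3

The generating function for the choices is (1 + q + q^2)·(1 + q + q^2 + q^5); the count is [q^2].
(1 + q + q^2) has coefficients 1,1,1 for degrees 0…2.
(1 + q + q^2 + q^5) has coefficients 1,1,1 for degrees 0…2.
[q^2] = 1·1 + 1·1 + 1·1 = 3.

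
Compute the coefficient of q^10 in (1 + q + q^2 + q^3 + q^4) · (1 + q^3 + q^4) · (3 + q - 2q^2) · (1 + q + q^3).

(1 + q + q^2 + q^3 + q^4) has coefficients 1,1,1,1,1 for degrees 0…4.
(1 + q^3 + q^4) has coefficients 1,0,0,1,1,0,0,0,0,0,0 for degrees 0…10.
Multiplying by (3 + q - 2q^2) gives running coefficients 3,1,-2,3,4,-1,-2,0,0,0,0 for degrees 0…10.
Finally multiplying by (1 + q + q^3), the product of all factors after the first has coefficients 3,4,-1,4,8,1,0,2,-1,-2,0 for degrees 0…10.
[q^10] = 1·0 + 1·(-2) + 1·(-1) + 1·2 + 1·0 = -1.

-1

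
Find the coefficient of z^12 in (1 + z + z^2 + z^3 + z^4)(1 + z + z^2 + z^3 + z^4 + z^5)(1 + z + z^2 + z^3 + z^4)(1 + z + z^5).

(1 + z + z^2 + z^3 + z^4) has coefficients 1,1,1,1,1 for degrees 0…4.
(1 + z + z^2 + z^3 + z^4 + z^5) has coefficients 1,1,1,1,1,1,0,0,0,0,0,0,0 for degrees 0…12.
Multiplying by (1 + z + z^2 + z^3 + z^4) gives running coefficients 1,2,3,4,5,5,4,3,2,1,0,0,0 for degrees 0…12.
Finally multiplying by (1 + z + z^5), the product of all factors after the first has coefficients 1,3,5,7,9,11,11,10,9,8,6,4,3 for degrees 0…12.
[z^12] = 1·3 + 1·4 + 1·6 + 1·8 + 1·9 = 30.

30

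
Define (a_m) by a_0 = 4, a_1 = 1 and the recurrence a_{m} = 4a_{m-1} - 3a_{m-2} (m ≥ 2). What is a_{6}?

-1088

The ordinary generating function has denominator 1 - 4q + 3q^2.
Iterating the recurrence: a_0,…,a_{6} = 4, 1, -8, -35, -116, -359, -1088.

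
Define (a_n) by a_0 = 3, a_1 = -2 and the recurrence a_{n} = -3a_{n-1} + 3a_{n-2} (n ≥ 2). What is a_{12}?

The ordinary generating function has denominator 1 + 3t - 3t^2.
Iterating the recurrence: a_0,…,a_{12} = 3, -2, 15, -51, 198, -747, 2835, -10746, 40743, -154467, 585630, -2220291, 8417763.

8417763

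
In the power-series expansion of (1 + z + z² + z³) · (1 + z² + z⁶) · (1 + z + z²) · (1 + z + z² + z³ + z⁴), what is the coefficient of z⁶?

21

(1 + z + z² + z³) has coefficients 1,1,1,1 for degrees 0…3.
(1 + z² + z⁶) has coefficients 1,0,1,0,0,0,1 for degrees 0…6.
Multiplying by (1 + z + z²) gives running coefficients 1,1,2,1,1,0,1 for degrees 0…6.
Finally multiplying by (1 + z + z² + z³ + z⁴), the product of all factors after the first has coefficients 1,2,4,5,6,5,5 for degrees 0…6.
[z⁶] = 1·5 + 1·5 + 1·6 + 1·5 = 21.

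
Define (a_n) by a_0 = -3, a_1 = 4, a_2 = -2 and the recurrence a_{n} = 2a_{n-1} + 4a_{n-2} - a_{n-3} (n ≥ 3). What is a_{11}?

The ordinary generating function has denominator 1 - 2y - 4y^2 + y^3.
Iterating the recurrence: a_0,…,a_{11} = -3, 4, -2, 15, 18, 98, 253, 880, 2674, 8615, 27046, 85878.

85878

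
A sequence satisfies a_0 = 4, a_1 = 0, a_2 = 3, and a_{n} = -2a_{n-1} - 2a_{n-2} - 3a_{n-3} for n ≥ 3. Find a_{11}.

The ordinary generating function has denominator 1 + 2t + 2t^2 + 3t^3.
Iterating the recurrence: a_0,…,a_{11} = 4, 0, 3, -18, 30, -33, 60, -144, 267, -426, 750, -1449.

-1449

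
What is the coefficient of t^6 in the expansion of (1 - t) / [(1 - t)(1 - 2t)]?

64

Partial fractions give a closed form: a_n = (1)·2^n.
At n = 6: a_6 = 64.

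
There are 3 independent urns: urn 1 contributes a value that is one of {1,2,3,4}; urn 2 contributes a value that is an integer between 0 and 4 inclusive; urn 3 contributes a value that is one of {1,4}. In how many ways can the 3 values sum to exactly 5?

The generating function for the choices is (t + t^2 + t^3 + t^4)·(1 + t + t^2 + t^3 + t^4)·(t + t^4); the count is [t^5].
(t + t^2 + t^3 + t^4) has coefficients 0,1,1,1,1 for degrees 0…4.
(1 + t + t^2 + t^3 + t^4) has coefficients 1,1,1,1,1,0 for degrees 0…5.
Finally multiplying by (t + t^4), the product of all factors after the first has coefficients 0,1,1,1,2,2 for degrees 0…5.
[t^5] = 1·2 + 1·1 + 1·1 + 1·1 = 5.

5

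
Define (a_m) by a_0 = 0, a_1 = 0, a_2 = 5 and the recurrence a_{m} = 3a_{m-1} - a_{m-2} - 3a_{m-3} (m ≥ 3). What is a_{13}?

The ordinary generating function has denominator 1 - 3t + t^2 + 3t^3.
Iterating the recurrence: a_0,…,a_{13} = 0, 0, 5, 15, 40, 90, 185, 345, 580, 840, 905, 135, -3020, -11910.

-11910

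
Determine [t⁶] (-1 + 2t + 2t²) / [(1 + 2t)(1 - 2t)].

The denominator gives the recurrence a_n = 4a_(n−2) for n ≥ 3; the numerator fixes a_0 = -1, a_1 = 2, a_2 = -2.
Iterating: -1, 2, -2, 8, -8, 32, -32, so a_6 = -32.

-32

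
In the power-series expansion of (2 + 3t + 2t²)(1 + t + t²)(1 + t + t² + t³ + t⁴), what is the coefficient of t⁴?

(2 + 3t + 2t²) has coefficients 2,3,2 for degrees 0…2.
(1 + t + t²) has coefficients 1,1,1,0,0 for degrees 0…4.
Finally multiplying by (1 + t + t² + t³ + t⁴), the product of all factors after the first has coefficients 1,2,3,3,3 for degrees 0…4.
[t⁴] = 2·3 + 3·3 + 2·3 = 21.

21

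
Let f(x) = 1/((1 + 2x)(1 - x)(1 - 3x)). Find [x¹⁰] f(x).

Partial fractions give a closed form: a_n = (4/15)·(-2)^n + (-1/6)·1^n + (9/10)·3^n.
At n = 10: a_10 = 53417.

53417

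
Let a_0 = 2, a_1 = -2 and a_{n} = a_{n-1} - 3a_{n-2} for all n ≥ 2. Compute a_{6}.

The ordinary generating function has denominator 1 - t + 3t^2.
Iterating the recurrence: a_0,…,a_{6} = 2, -2, -8, -2, 22, 28, -38.

-38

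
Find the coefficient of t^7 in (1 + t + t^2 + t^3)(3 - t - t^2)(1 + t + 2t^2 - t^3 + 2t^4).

(1 + t + t^2 + t^3) has coefficients 1,1,1,1 for degrees 0…3.
(3 - t - t^2) has coefficients 3,-1,-1,0,0,0,0,0 for degrees 0…7.
Finally multiplying by (1 + t + 2t^2 - t^3 + 2t^4), the product of all factors after the first has coefficients 3,2,4,-6,5,-1,-2,0 for degrees 0…7.
[t^7] = 1·0 + 1·(-2) + 1·(-1) + 1·5 = 2.

2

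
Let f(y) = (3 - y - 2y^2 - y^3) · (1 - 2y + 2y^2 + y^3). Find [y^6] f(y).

-1

(3 - y - 2y^2 - y^3) has coefficients 3,-1,-2,-1 for degrees 0…3.
(1 - 2y + 2y^2 + y^3) has coefficients 1,-2,2,1,0,0,0 for degrees 0…6.
[y^6] = 3·0 − 1·0 − 2·0 − 1·1 = -1.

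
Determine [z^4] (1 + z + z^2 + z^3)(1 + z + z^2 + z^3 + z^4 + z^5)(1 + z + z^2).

11

(1 + z + z^2 + z^3) has coefficients 1,1,1,1 for degrees 0…3.
(1 + z + z^2 + z^3 + z^4 + z^5) has coefficients 1,1,1,1,1 for degrees 0…4.
Finally multiplying by (1 + z + z^2), the product of all factors after the first has coefficients 1,2,3,3,3 for degrees 0…4.
[z^4] = 1·3 + 1·3 + 1·3 + 1·2 = 11.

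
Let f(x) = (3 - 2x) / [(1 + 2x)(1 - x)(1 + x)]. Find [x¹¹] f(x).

-10920

The denominator gives the recurrence a_n = −2a_(n−1) + a_(n−2) + 2a_(n−3) for n ≥ 3; the numerator fixes a_0 = 3, a_1 = -8, a_2 = 19.
Iterating: 3, -8, 19, -40, 83, -168, 339, -680, 1363, -2728, 5459, -10920, so a_11 = -10920.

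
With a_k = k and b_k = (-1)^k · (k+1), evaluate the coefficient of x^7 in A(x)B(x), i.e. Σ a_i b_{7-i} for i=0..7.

The convolution is the x^7 coefficient of A(x)B(x).
Σ = 0·(-8) + 1·7 + 2·(-6) + 3·5 + 4·(-4) + 5·3 + 6·(-2) + 7·1 = 4.

4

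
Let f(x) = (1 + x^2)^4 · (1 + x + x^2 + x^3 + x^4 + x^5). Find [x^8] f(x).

(1 + x^2)^4 has coefficients 1,0,4,0,6,0,4,0,1 for degrees 0…8.
(1 + x + x^2 + x^3 + x^4 + x^5) has coefficients 1,1,1,1,1,1,0,0,0 for degrees 0…8.
[x^8] = 1·0 + 4·0 + 6·1 + 4·1 + 1·1 = 11.

11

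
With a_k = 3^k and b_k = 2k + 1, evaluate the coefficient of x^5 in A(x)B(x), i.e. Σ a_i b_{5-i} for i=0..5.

This is [x^5] in the product of the two ordinary generating functions.
Σ = 1·11 + 3·9 + 9·7 + 27·5 + 81·3 + 243·1 = 722.

722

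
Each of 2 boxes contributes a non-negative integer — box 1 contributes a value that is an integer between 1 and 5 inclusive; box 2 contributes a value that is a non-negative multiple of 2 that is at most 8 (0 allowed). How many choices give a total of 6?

The generating function for the choices is (q + q² + q³ + q⁴ + q⁵)·(1 + q² + q⁴ + q⁶ + q⁸); the count is [q⁶].
(q + q² + q³ + q⁴ + q⁵) has coefficients 0,1,1,1,1,1 for degrees 0…5.
(1 + q² + q⁴ + q⁶ + q⁸) has coefficients 1,0,1,0,1,0,1 for degrees 0…6.
[q⁶] = 1·0 + 1·1 + 1·0 + 1·1 + 1·0 = 2.

2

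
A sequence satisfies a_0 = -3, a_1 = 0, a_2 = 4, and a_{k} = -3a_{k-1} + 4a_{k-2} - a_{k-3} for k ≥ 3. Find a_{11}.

-748049

The ordinary generating function has denominator 1 + 3t - 4t^2 + t^3.
Iterating the recurrence: a_0,…,a_{11} = -3, 0, 4, -9, 43, -169, 688, -2783, 11270, -45630, 184753, -748049.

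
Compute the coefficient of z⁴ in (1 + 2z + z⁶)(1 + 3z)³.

54

(1 + 2z + z⁶) has coefficients 1,2,0,0,0 for degrees 0…4.
(1 + 3z)³ has coefficients 1,9,27,27,0 for degrees 0…4.
[z⁴] = 1·0 + 2·27 = 54.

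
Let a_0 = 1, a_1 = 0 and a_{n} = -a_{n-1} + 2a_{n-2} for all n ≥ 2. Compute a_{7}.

The ordinary generating function has denominator 1 + t - 2t^2.
Iterating the recurrence: a_0,…,a_{7} = 1, 0, 2, -2, 6, -10, 22, -42.

-42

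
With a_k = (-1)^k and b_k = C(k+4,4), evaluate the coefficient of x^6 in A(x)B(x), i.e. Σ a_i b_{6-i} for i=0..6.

The convolution is the t^6 coefficient of A(t)B(t).
Σ = 1·210 − 1·126 + 1·70 − 1·35 + 1·15 − 1·5 + 1·1 = 130.

130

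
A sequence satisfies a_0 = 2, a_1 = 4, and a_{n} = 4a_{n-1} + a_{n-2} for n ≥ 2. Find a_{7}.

24476

The ordinary generating function has denominator 1 - 4z - z^2.
Iterating the recurrence: a_0,…,a_{7} = 2, 4, 18, 76, 322, 1364, 5778, 24476.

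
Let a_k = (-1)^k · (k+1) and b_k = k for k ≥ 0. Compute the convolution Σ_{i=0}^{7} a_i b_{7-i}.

This is [x^7] in the product of the two ordinary generating functions.
Σ = 1·7 − 2·6 + 3·5 − 4·4 + 5·3 − 6·2 + 7·1 − 8·0 = 4.

4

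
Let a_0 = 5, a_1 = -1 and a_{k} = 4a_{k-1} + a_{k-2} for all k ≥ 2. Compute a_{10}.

75025

The ordinary generating function has denominator 1 - 4y - y^2.
Iterating the recurrence: a_0,…,a_{10} = 5, -1, 1, 3, 13, 55, 233, 987, 4181, 17711, 75025.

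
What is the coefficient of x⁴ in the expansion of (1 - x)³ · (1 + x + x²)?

(1 - x)³ has coefficients 1,-3,3,-1 for degrees 0…3.
(1 + x + x²) has coefficients 1,1,1,0,0 for degrees 0…4.
[x⁴] = 1·0 − 3·0 + 3·1 − 1·1 = 2.

2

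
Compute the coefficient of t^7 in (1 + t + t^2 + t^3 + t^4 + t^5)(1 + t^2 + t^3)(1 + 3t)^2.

(1 + t + t^2 + t^3 + t^4 + t^5) has coefficients 1,1,1,1,1,1 for degrees 0…5.
(1 + t^2 + t^3) has coefficients 1,0,1,1,0,0,0,0 for degrees 0…7.
Finally multiplying by (1 + 3t)^2, the product of all factors after the first has coefficients 1,6,10,7,15,9,0,0 for degrees 0…7.
[t^7] = 1·0 + 1·0 + 1·9 + 1·15 + 1·7 + 1·10 = 41.

41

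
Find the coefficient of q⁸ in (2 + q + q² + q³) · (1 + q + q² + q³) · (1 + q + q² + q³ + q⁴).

(2 + q + q² + q³) has coefficients 2,1,1,1 for degrees 0…3.
(1 + q + q² + q³) has coefficients 1,1,1,1,0,0,0,0,0 for degrees 0…8.
Finally multiplying by (1 + q + q² + q³ + q⁴), the product of all factors after the first has coefficients 1,2,3,4,4,3,2,1,0 for degrees 0…8.
[q⁸] = 2·0 + 1·1 + 1·2 + 1·3 = 6.

6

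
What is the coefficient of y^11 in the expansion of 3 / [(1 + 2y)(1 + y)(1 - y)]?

Partial fractions give a closed form: a_n = (4)·(-2)^n + (-3/2)·(-1)^n + (1/2)·1^n.
At n = 11: a_11 = -8190.

-8190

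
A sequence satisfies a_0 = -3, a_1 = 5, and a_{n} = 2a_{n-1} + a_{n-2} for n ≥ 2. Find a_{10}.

8935

The ordinary generating function has denominator 1 - 2z - z^2.
Iterating the recurrence: a_0,…,a_{10} = -3, 5, 7, 19, 45, 109, 263, 635, 1533, 3701, 8935.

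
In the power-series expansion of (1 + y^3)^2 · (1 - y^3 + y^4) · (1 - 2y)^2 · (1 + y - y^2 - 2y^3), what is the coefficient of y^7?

15

(1 + y^3)^2 has coefficients 1,0,0,2,0,0,1 for degrees 0…6.
(1 - y^3 + y^4) has coefficients 1,0,0,-1,1,0,0,0 for degrees 0…7.
Multiplying by (1 - 2y)^2 gives running coefficients 1,-4,4,-1,5,-8,4,0 for degrees 0…7.
Finally multiplying by (1 + y - y^2 - 2y^3), the product of all factors after the first has coefficients 1,-3,-1,5,8,-10,-7,2 for degrees 0…7.
[y^7] = 1·2 + 2·8 + 1·(-3) = 15.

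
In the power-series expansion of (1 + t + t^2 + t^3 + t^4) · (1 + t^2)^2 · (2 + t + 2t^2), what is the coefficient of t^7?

(1 + t + t^2 + t^3 + t^4) has coefficients 1,1,1,1,1 for degrees 0…4.
(1 + t^2)^2 has coefficients 1,0,2,0,1,0,0,0 for degrees 0…7.
Finally multiplying by (2 + t + 2t^2), the product of all factors after the first has coefficients 2,1,6,2,6,1,2,0 for degrees 0…7.
[t^7] = 1·0 + 1·2 + 1·1 + 1·6 + 1·2 = 11.

11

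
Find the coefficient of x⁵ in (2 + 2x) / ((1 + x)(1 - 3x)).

486

Partial fractions give a closed form: a_n = (2)·3^n.
At n = 5: a_5 = 486.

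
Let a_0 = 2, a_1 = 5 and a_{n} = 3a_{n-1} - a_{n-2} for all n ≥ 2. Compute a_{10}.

28657

The ordinary generating function has denominator 1 - 3z + z^2.
Iterating the recurrence: a_0,…,a_{10} = 2, 5, 13, 34, 89, 233, 610, 1597, 4181, 10946, 28657.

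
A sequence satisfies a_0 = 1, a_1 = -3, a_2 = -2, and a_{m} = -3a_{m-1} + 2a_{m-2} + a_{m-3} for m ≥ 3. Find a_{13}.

The ordinary generating function has denominator 1 + 3t - 2t^2 - t^3.
Iterating the recurrence: a_0,…,a_{13} = 1, -3, -2, 1, -10, 30, -109, 377, -1319, 4602, -16067, 56086, -195790, 683475.

683475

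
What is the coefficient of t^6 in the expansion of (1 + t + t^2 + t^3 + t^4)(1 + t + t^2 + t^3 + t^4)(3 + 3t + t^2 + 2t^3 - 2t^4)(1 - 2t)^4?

-12

(1 + t + t^2 + t^3 + t^4) has coefficients 1,1,1,1,1 for degrees 0…4.
(1 + t + t^2 + t^3 + t^4) has coefficients 1,1,1,1,1,0,0 for degrees 0…6.
Multiplying by (3 + 3t + t^2 + 2t^3 - 2t^4) gives running coefficients 3,6,7,9,7,4,1 for degrees 0…6.
Finally multiplying by (1 - 2t)^4, the product of all factors after the first has coefficients 3,-18,31,1,-41,36,-39 for degrees 0…6.
[t^6] = 1·(-39) + 1·36 + 1·(-41) + 1·1 + 1·31 = -12.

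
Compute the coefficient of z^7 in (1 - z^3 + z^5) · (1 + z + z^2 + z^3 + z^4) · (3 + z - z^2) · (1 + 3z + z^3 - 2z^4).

-1

(1 - z^3 + z^5) has coefficients 1,0,0,-1,0,1 for degrees 0…5.
(1 + z + z^2 + z^3 + z^4) has coefficients 1,1,1,1,1,0,0,0 for degrees 0…7.
Multiplying by (3 + z - z^2) gives running coefficients 3,4,3,3,3,0,-1,0 for degrees 0…7.
Finally multiplying by (1 + 3z + z^3 - 2z^4), the product of all factors after the first has coefficients 3,13,15,15,10,4,-4,-6 for degrees 0…7.
[z^7] = 1·(-6) − 1·10 + 1·15 = -1.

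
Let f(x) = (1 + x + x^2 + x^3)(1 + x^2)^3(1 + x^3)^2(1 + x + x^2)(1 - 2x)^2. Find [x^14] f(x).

51

(1 + x + x^2 + x^3) has coefficients 1,1,1,1 for degrees 0…3.
(1 + x^2)^3 has coefficients 1,0,3,0,3,0,1,0,0,0,0,0,0,0,0 for degrees 0…14.
Multiplying by (1 + x^3)^2 gives running coefficients 1,0,3,2,3,6,2,6,3,2,3,0,1,0,0 for degrees 0…14.
Multiplying by (1 + x + x^2) gives running coefficients 1,1,4,5,8,11,11,14,11,11,8,5,4,1,1 for degrees 0…14.
Finally multiplying by (1 - 2x)^2, the product of all factors after the first has coefficients 1,-3,4,-7,4,-1,-1,14,-1,23,8,17,16,5,13 for degrees 0…14.
[x^14] = 1·13 + 1·5 + 1·16 + 1·17 = 51.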